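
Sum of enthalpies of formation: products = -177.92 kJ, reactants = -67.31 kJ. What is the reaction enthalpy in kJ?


dH_rxn = sum(dH_f products) - sum(dH_f reactants)
dH_rxn = -177.92 - (-67.31)
dH_rxn = -110.61 kJ:

-110.61 kJ


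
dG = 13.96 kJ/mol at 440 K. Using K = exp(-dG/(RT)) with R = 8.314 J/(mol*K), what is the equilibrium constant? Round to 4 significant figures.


dG is in kJ/mol; multiply by 1000 to match R in J/(mol*K).
RT = 8.314 * 440 = 3658.16 J/mol
exponent = -dG*1000 / (RT) = -(13.96*1000) / 3658.16 = -3.81612614
K = exp(-3.81612614)
K = 0.022012911, rounded to 4 significant figures:

0.02201


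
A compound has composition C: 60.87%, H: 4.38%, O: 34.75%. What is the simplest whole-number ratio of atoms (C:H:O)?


Assume 100 g of compound, divide each mass% by atomic mass to get moles, then normalize by the smallest to get a raw atom ratio.
Moles per 100 g: C: 60.87/12.011 = 5.0679, H: 4.38/1.008 = 4.3452, O: 34.75/15.999 = 2.172
Raw ratio (divide by min = 2.172): C: 2.333, H: 2.001, O: 1.0
Multiply by 3 to clear fractions: C: 7.0 ~= 7, H: 6.002 ~= 6, O: 3.0 ~= 3
Reduce by GCD to get the simplest whole-number ratio:

7:6:3


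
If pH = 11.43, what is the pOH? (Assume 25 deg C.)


At 25 deg C, pH + pOH = 14.
pOH = 14 - pH = 14 - 11.43
pOH = 2.57:

2.57


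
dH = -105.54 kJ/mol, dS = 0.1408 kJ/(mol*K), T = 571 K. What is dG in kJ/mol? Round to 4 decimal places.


Gibbs: dG = dH - T*dS (consistent units, dS already in kJ/(mol*K)).
T*dS = 571 * 0.1408 = 80.3968
dG = -105.54 - (80.3968)
dG = -185.9368 kJ/mol, rounded to 4 dp:

-185.9368 kJ/mol


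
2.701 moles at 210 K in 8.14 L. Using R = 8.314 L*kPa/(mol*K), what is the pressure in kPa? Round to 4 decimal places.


PV = nRT, solve for P = nRT / V.
nRT = 2.701 * 8.314 * 210 = 4715.7839
P = 4715.7839 / 8.14
P = 579.33463145 kPa, rounded to 4 dp:

579.3346 kPa


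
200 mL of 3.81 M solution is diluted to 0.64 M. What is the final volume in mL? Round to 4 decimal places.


Dilution: M1*V1 = M2*V2, solve for V2.
V2 = M1*V1 / M2
V2 = 3.81 * 200 / 0.64
V2 = 762.0 / 0.64
V2 = 1190.625 mL, rounded to 4 dp:

1190.6250 mL


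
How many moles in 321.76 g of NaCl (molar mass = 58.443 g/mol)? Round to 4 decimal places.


n = mass / M
n = 321.76 / 58.443
n = 5.50553531 mol, rounded to 4 dp:

5.5055 mol


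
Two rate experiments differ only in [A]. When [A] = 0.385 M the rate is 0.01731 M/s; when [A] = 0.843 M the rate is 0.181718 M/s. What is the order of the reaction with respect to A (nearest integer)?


Rate is proportional to [A]^n, so rate2/rate1 = ([A]2/[A]1)^n. Take logs to solve for n.
rate2/rate1 = 0.181718 / 0.01731 = 10.4979
[A]2/[A]1 = 0.843 / 0.385 = 2.1896
n = ln(10.4979) / ln(2.1896) = 3.0
Nearest integer order:

3


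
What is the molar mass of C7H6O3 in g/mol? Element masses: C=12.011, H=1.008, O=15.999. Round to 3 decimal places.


M = sum(count * atomic_mass) over atoms.
M = 7*12.011 + 6*1.008 + 3*15.999
M = 84.077 + 6.048 + 47.997
M = 138.122 g/mol, rounded to 3 dp:

138.122 g/mol


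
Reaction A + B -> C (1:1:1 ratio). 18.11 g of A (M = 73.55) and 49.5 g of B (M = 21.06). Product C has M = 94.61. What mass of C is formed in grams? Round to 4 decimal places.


Find moles of each reactant; the smaller value is the limiting reagent in a 1:1:1 reaction, so moles_C equals moles of the limiter.
n_A = mass_A / M_A = 18.11 / 73.55 = 0.246227 mol
n_B = mass_B / M_B = 49.5 / 21.06 = 2.350427 mol
Limiting reagent: A (smaller), n_limiting = 0.246227 mol
mass_C = n_limiting * M_C = 0.246227 * 94.61
mass_C = 23.29553647 g, rounded to 4 dp:

23.2955 g


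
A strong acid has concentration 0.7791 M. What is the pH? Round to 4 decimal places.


A strong acid dissociates completely, so [H+] equals the given concentration.
pH = -log10([H+]) = -log10(0.7791)
pH = 0.1084068, rounded to 4 dp:

0.1084


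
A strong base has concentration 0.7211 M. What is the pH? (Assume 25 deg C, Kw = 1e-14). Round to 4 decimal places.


A strong base dissociates completely, so [OH-] equals the given concentration.
pOH = -log10([OH-]) = -log10(0.7211) = 0.142005
pH = 14 - pOH = 14 - 0.142005
pH = 13.857995, rounded to 4 dp:

13.8580


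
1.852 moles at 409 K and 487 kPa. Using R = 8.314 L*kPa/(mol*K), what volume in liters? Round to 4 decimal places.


PV = nRT, solve for V = nRT / P.
nRT = 1.852 * 8.314 * 409 = 6297.589
V = 6297.589 / 487
V = 12.93139425 L, rounded to 4 dp:

12.9314 L


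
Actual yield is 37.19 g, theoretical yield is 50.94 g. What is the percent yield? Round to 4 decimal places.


% yield = 100 * actual / theoretical
% yield = 100 * 37.19 / 50.94
% yield = 73.00745976 %, rounded to 4 dp:

73.0075 %


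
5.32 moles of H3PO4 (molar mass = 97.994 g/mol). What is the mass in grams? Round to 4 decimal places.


mass = n * M
mass = 5.32 * 97.994
mass = 521.32808 g, rounded to 4 dp:

521.3281 g


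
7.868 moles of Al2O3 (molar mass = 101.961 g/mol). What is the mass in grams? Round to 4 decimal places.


mass = n * M
mass = 7.868 * 101.961
mass = 802.229148 g, rounded to 4 dp:

802.2291 g


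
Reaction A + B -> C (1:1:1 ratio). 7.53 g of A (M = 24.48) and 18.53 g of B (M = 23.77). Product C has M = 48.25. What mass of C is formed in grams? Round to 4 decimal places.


Find moles of each reactant; the smaller value is the limiting reagent in a 1:1:1 reaction, so moles_C equals moles of the limiter.
n_A = mass_A / M_A = 7.53 / 24.48 = 0.307598 mol
n_B = mass_B / M_B = 18.53 / 23.77 = 0.779554 mol
Limiting reagent: A (smaller), n_limiting = 0.307598 mol
mass_C = n_limiting * M_C = 0.307598 * 48.25
mass_C = 14.8416035 g, rounded to 4 dp:

14.8416 g


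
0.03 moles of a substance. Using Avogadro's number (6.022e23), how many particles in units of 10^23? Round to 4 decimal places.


N = n * NA, then divide by 1e23 for the requested units.
N / 1e23 = n * 6.022
N / 1e23 = 0.03 * 6.022
N / 1e23 = 0.18066, rounded to 4 dp:

0.1807


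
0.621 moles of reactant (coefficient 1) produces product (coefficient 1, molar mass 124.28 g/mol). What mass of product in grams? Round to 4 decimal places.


Use the coefficient ratio to convert reactant moles to product moles, then multiply by the product's molar mass.
moles_P = moles_R * (coeff_P / coeff_R) = 0.621 * (1/1) = 0.621
mass_P = moles_P * M_P = 0.621 * 124.28
mass_P = 77.17788 g, rounded to 4 dp:

77.1779 g


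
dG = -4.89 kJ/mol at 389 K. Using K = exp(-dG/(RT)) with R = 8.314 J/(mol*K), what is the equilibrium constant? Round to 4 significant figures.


dG is in kJ/mol; multiply by 1000 to match R in J/(mol*K).
RT = 8.314 * 389 = 3234.146 J/mol
exponent = -dG*1000 / (RT) = -(-4.89*1000) / 3234.146 = 1.51199111
K = exp(1.51199111)
K = 4.535753, rounded to 4 significant figures:

4.536


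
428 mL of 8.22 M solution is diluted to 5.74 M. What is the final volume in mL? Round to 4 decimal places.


Dilution: M1*V1 = M2*V2, solve for V2.
V2 = M1*V1 / M2
V2 = 8.22 * 428 / 5.74
V2 = 3518.16 / 5.74
V2 = 612.91986063 mL, rounded to 4 dp:

612.9199 mL


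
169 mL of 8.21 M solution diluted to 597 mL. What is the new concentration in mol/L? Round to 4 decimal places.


Dilution: M1*V1 = M2*V2, solve for M2.
M2 = M1*V1 / V2
M2 = 8.21 * 169 / 597
M2 = 1387.49 / 597
M2 = 2.32410385 mol/L, rounded to 4 dp:

2.3241 mol/L


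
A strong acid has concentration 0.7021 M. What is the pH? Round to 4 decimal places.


A strong acid dissociates completely, so [H+] equals the given concentration.
pH = -log10([H+]) = -log10(0.7021)
pH = 0.15360103, rounded to 4 dp:

0.1536


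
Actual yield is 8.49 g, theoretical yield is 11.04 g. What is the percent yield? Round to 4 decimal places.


% yield = 100 * actual / theoretical
% yield = 100 * 8.49 / 11.04
% yield = 76.90217391 %, rounded to 4 dp:

76.9022 %


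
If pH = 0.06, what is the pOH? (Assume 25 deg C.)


At 25 deg C, pH + pOH = 14.
pOH = 14 - pH = 14 - 0.06
pOH = 13.94:

13.94


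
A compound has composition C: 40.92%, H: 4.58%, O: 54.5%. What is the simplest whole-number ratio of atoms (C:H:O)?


Assume 100 g of compound, divide each mass% by atomic mass to get moles, then normalize by the smallest to get a raw atom ratio.
Moles per 100 g: C: 40.92/12.011 = 3.4069, H: 4.58/1.008 = 4.5437, O: 54.5/15.999 = 3.4065
Raw ratio (divide by min = 3.4065): C: 1.0, H: 1.334, O: 1.0
Multiply by 3 to clear fractions: C: 3.0 ~= 3, H: 4.001 ~= 4, O: 3.0 ~= 3
Reduce by GCD to get the simplest whole-number ratio:

3:4:3


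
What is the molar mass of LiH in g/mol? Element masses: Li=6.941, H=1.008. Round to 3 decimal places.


M = sum(count * atomic_mass) over atoms.
M = 1*6.941 + 1*1.008
M = 6.941 + 1.008
M = 7.949 g/mol, rounded to 3 dp:

7.949 g/mol


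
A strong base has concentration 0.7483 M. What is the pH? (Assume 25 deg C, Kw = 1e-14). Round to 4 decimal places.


A strong base dissociates completely, so [OH-] equals the given concentration.
pOH = -log10([OH-]) = -log10(0.7483) = 0.125924
pH = 14 - pOH = 14 - 0.125924
pH = 13.874076, rounded to 4 dp:

13.8741


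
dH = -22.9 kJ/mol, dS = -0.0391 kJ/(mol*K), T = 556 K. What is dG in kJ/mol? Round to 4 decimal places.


Gibbs: dG = dH - T*dS (consistent units, dS already in kJ/(mol*K)).
T*dS = 556 * -0.0391 = -21.7396
dG = -22.9 - (-21.7396)
dG = -1.1604 kJ/mol, rounded to 4 dp:

-1.1604 kJ/mol


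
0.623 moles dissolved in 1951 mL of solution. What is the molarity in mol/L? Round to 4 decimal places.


Convert volume to liters: V_L = V_mL / 1000.
V_L = 1951 / 1000 = 1.951 L
M = n / V_L = 0.623 / 1.951
M = 0.31932342 mol/L, rounded to 4 dp:

0.3193 mol/L


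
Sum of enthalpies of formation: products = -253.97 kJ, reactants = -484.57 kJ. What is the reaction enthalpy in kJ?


dH_rxn = sum(dH_f products) - sum(dH_f reactants)
dH_rxn = -253.97 - (-484.57)
dH_rxn = 230.6 kJ:

230.60 kJ


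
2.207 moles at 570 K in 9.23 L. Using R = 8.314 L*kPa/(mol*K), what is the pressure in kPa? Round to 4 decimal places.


PV = nRT, solve for P = nRT / V.
nRT = 2.207 * 8.314 * 570 = 10458.9289
P = 10458.9289 / 9.23
P = 1133.14505959 kPa, rounded to 4 dp:

1133.1451 kPa


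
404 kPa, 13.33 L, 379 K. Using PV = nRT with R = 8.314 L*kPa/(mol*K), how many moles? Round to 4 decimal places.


PV = nRT, solve for n = PV / (RT).
PV = 404 * 13.33 = 5385.32
RT = 8.314 * 379 = 3151.006
n = 5385.32 / 3151.006
n = 1.70907958 mol, rounded to 4 dp:

1.7091 mol


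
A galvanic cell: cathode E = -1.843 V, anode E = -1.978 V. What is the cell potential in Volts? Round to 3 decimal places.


Standard cell potential: E_cell = E_cathode - E_anode.
E_cell = -1.843 - (-1.978)
E_cell = 0.135 V, rounded to 3 dp:

0.135 V


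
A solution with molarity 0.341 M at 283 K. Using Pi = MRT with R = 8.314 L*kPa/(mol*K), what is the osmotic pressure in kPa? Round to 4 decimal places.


Osmotic pressure (van't Hoff): Pi = M*R*T.
RT = 8.314 * 283 = 2352.862
Pi = 0.341 * 2352.862
Pi = 802.325942 kPa, rounded to 4 dp:

802.3259 kPa


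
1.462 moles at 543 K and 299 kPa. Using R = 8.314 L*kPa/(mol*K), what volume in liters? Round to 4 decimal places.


PV = nRT, solve for V = nRT / P.
nRT = 1.462 * 8.314 * 543 = 6600.2019
V = 6600.2019 / 299
V = 22.07425385 L, rounded to 4 dp:

22.0743 L


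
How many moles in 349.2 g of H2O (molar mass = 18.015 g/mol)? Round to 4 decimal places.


n = mass / M
n = 349.2 / 18.015
n = 19.38384679 mol, rounded to 4 dp:

19.3838 mol


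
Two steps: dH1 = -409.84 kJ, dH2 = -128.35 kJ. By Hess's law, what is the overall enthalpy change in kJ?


Hess's law: enthalpy is a state function, so add the step enthalpies.
dH_total = dH1 + dH2 = -409.84 + (-128.35)
dH_total = -538.19 kJ:

-538.19 kJ


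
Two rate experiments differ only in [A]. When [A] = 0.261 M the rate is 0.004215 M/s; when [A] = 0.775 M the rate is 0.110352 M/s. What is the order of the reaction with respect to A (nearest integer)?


Rate is proportional to [A]^n, so rate2/rate1 = ([A]2/[A]1)^n. Take logs to solve for n.
rate2/rate1 = 0.110352 / 0.004215 = 26.1808
[A]2/[A]1 = 0.775 / 0.261 = 2.9693
n = ln(26.1808) / ln(2.9693) = 3.0
Nearest integer order:

3


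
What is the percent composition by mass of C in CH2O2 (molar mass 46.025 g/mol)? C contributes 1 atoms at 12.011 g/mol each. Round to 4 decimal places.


pct = 100 * (n_elem * M_elem) / M_total
mass_contribution = 1 * 12.011 = 12.011 g/mol
pct = 100 * 12.011 / 46.025
pct = 26.09668658 %, rounded to 4 dp:

26.0967 %


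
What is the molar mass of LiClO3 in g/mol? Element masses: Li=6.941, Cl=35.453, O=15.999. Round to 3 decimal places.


M = sum(count * atomic_mass) over atoms.
M = 1*6.941 + 1*35.453 + 3*15.999
M = 6.941 + 35.453 + 47.997
M = 90.391 g/mol, rounded to 3 dp:

90.391 g/mol


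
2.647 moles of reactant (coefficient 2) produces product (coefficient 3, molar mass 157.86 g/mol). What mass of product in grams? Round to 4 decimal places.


Use the coefficient ratio to convert reactant moles to product moles, then multiply by the product's molar mass.
moles_P = moles_R * (coeff_P / coeff_R) = 2.647 * (3/2) = 3.9705
mass_P = moles_P * M_P = 3.9705 * 157.86
mass_P = 626.78313 g, rounded to 4 dp:

626.7831 g


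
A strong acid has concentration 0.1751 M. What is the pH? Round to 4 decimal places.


A strong acid dissociates completely, so [H+] equals the given concentration.
pH = -log10([H+]) = -log10(0.1751)
pH = 0.75671385, rounded to 4 dp:

0.7567


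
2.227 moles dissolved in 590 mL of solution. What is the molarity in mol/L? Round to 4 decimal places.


Convert volume to liters: V_L = V_mL / 1000.
V_L = 590 / 1000 = 0.59 L
M = n / V_L = 2.227 / 0.59
M = 3.77457627 mol/L, rounded to 4 dp:

3.7746 mol/L


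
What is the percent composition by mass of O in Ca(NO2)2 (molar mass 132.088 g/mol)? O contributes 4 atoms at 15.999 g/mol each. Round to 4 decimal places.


pct = 100 * (n_elem * M_elem) / M_total
mass_contribution = 4 * 15.999 = 63.996 g/mol
pct = 100 * 63.996 / 132.088
pct = 48.4495185 %, rounded to 4 dp:

48.4495 %


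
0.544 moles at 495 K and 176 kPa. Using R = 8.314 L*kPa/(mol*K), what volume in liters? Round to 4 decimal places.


PV = nRT, solve for V = nRT / P.
nRT = 0.544 * 8.314 * 495 = 2238.7939
V = 2238.7939 / 176
V = 12.72041989 L, rounded to 4 dp:

12.7204 L


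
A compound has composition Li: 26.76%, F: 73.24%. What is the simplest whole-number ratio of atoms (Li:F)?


Assume 100 g of compound, divide each mass% by atomic mass to get moles, then normalize by the smallest to get a raw atom ratio.
Moles per 100 g: Li: 26.76/6.941 = 3.8554, F: 73.24/18.998 = 3.8551
Raw ratio (divide by min = 3.8551): Li: 1.0, F: 1.0
Multiply by 1 to clear fractions: Li: 1.0 ~= 1, F: 1.0 ~= 1
Reduce by GCD to get the simplest whole-number ratio:

1:1


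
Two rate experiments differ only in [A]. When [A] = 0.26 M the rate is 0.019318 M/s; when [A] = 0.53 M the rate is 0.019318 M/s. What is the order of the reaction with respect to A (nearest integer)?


Rate is proportional to [A]^n, so rate2/rate1 = ([A]2/[A]1)^n. Take logs to solve for n.
rate2/rate1 = 0.019318 / 0.019318 = 1.0
[A]2/[A]1 = 0.53 / 0.26 = 2.0385
n = ln(1.0) / ln(2.0385) = 0.0
Nearest integer order:

0


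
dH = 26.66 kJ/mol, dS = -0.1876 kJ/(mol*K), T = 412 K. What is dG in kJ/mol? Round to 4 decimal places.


Gibbs: dG = dH - T*dS (consistent units, dS already in kJ/(mol*K)).
T*dS = 412 * -0.1876 = -77.2912
dG = 26.66 - (-77.2912)
dG = 103.9512 kJ/mol, rounded to 4 dp:

103.9512 kJ/mol


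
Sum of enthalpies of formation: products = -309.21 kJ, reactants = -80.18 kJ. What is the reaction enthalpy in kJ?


dH_rxn = sum(dH_f products) - sum(dH_f reactants)
dH_rxn = -309.21 - (-80.18)
dH_rxn = -229.03 kJ:

-229.03 kJ


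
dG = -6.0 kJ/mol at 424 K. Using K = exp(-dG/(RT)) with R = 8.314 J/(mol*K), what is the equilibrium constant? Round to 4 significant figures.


dG is in kJ/mol; multiply by 1000 to match R in J/(mol*K).
RT = 8.314 * 424 = 3525.136 J/mol
exponent = -dG*1000 / (RT) = -(-6.0*1000) / 3525.136 = 1.70206199
K = exp(1.70206199)
K = 5.4852463, rounded to 4 significant figures:

5.485


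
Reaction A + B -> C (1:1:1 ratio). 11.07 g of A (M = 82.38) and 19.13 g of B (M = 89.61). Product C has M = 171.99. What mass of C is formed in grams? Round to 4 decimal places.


Find moles of each reactant; the smaller value is the limiting reagent in a 1:1:1 reaction, so moles_C equals moles of the limiter.
n_A = mass_A / M_A = 11.07 / 82.38 = 0.134377 mol
n_B = mass_B / M_B = 19.13 / 89.61 = 0.213481 mol
Limiting reagent: A (smaller), n_limiting = 0.134377 mol
mass_C = n_limiting * M_C = 0.134377 * 171.99
mass_C = 23.11150023 g, rounded to 4 dp:

23.1115 g


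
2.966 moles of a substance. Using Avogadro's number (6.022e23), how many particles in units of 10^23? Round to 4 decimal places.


N = n * NA, then divide by 1e23 for the requested units.
N / 1e23 = n * 6.022
N / 1e23 = 2.966 * 6.022
N / 1e23 = 17.861252, rounded to 4 dp:

17.8613


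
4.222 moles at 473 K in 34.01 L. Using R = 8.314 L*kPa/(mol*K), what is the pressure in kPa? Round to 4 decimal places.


PV = nRT, solve for P = nRT / V.
nRT = 4.222 * 8.314 * 473 = 16603.1079
P = 16603.1079 / 34.01
P = 488.18311967 kPa, rounded to 4 dp:

488.1831 kPa


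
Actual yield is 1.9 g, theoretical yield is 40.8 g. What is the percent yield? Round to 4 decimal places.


% yield = 100 * actual / theoretical
% yield = 100 * 1.9 / 40.8
% yield = 4.65686275 %, rounded to 4 dp:

4.6569 %


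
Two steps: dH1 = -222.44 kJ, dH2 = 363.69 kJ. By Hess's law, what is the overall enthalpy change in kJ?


Hess's law: enthalpy is a state function, so add the step enthalpies.
dH_total = dH1 + dH2 = -222.44 + (363.69)
dH_total = 141.25 kJ:

141.25 kJ


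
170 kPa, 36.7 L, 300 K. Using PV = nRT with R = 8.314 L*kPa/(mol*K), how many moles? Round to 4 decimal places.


PV = nRT, solve for n = PV / (RT).
PV = 170 * 36.7 = 6239.0
RT = 8.314 * 300 = 2494.2
n = 6239.0 / 2494.2
n = 2.50140326 mol, rounded to 4 dp:

2.5014 mol


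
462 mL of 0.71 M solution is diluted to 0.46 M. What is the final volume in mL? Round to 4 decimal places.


Dilution: M1*V1 = M2*V2, solve for V2.
V2 = M1*V1 / M2
V2 = 0.71 * 462 / 0.46
V2 = 328.02 / 0.46
V2 = 713.08695652 mL, rounded to 4 dp:

713.0870 mL


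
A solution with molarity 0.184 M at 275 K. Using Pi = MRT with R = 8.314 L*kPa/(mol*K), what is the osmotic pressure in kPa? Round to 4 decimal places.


Osmotic pressure (van't Hoff): Pi = M*R*T.
RT = 8.314 * 275 = 2286.35
Pi = 0.184 * 2286.35
Pi = 420.6884 kPa, rounded to 4 dp:

420.6884 kPa


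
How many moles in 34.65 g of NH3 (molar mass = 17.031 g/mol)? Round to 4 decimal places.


n = mass / M
n = 34.65 / 17.031
n = 2.03452528 mol, rounded to 4 dp:

2.0345 mol


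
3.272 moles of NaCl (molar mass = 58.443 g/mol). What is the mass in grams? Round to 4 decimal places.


mass = n * M
mass = 3.272 * 58.443
mass = 191.225496 g, rounded to 4 dp:

191.2255 g


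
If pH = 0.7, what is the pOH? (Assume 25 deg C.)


At 25 deg C, pH + pOH = 14.
pOH = 14 - pH = 14 - 0.7
pOH = 13.3:

13.30


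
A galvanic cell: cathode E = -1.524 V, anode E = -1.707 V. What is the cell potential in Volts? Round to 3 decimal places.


Standard cell potential: E_cell = E_cathode - E_anode.
E_cell = -1.524 - (-1.707)
E_cell = 0.183 V, rounded to 3 dp:

0.183 V


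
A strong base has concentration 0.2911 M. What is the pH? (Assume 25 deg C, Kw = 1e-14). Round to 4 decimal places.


A strong base dissociates completely, so [OH-] equals the given concentration.
pOH = -log10([OH-]) = -log10(0.2911) = 0.535958
pH = 14 - pOH = 14 - 0.535958
pH = 13.464042, rounded to 4 dp:

13.4640


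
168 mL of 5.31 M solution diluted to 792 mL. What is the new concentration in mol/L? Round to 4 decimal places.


Dilution: M1*V1 = M2*V2, solve for M2.
M2 = M1*V1 / V2
M2 = 5.31 * 168 / 792
M2 = 892.08 / 792
M2 = 1.12636364 mol/L, rounded to 4 dp:

1.1264 mol/L


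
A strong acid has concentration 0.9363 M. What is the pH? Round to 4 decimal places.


A strong acid dissociates completely, so [H+] equals the given concentration.
pH = -log10([H+]) = -log10(0.9363)
pH = 0.02858498, rounded to 4 dp:

0.0286


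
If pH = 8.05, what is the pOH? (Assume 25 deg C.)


At 25 deg C, pH + pOH = 14.
pOH = 14 - pH = 14 - 8.05
pOH = 5.95:

5.95


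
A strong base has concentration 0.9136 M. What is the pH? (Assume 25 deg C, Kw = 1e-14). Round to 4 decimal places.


A strong base dissociates completely, so [OH-] equals the given concentration.
pOH = -log10([OH-]) = -log10(0.9136) = 0.039244
pH = 14 - pOH = 14 - 0.039244
pH = 13.960756, rounded to 4 dp:

13.9608


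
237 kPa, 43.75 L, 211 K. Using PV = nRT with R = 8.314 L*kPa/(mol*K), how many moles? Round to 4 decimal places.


PV = nRT, solve for n = PV / (RT).
PV = 237 * 43.75 = 10368.75
RT = 8.314 * 211 = 1754.254
n = 10368.75 / 1754.254
n = 5.9106321 mol, rounded to 4 dp:

5.9106 mol


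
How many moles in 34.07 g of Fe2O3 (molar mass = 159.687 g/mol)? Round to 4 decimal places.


n = mass / M
n = 34.07 / 159.687
n = 0.21335488 mol, rounded to 4 dp:

0.2134 mol


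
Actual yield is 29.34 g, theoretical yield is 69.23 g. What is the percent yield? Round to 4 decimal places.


% yield = 100 * actual / theoretical
% yield = 100 * 29.34 / 69.23
% yield = 42.38047089 %, rounded to 4 dp:

42.3805 %


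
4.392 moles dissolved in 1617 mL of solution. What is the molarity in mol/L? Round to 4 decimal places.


Convert volume to liters: V_L = V_mL / 1000.
V_L = 1617 / 1000 = 1.617 L
M = n / V_L = 4.392 / 1.617
M = 2.716141 mol/L, rounded to 4 dp:

2.7161 mol/L


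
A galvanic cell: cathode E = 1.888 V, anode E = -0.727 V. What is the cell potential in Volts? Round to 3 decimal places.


Standard cell potential: E_cell = E_cathode - E_anode.
E_cell = 1.888 - (-0.727)
E_cell = 2.615 V, rounded to 3 dp:

2.615 V


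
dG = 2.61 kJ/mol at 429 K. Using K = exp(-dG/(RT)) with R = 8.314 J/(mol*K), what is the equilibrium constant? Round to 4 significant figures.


dG is in kJ/mol; multiply by 1000 to match R in J/(mol*K).
RT = 8.314 * 429 = 3566.706 J/mol
exponent = -dG*1000 / (RT) = -(2.61*1000) / 3566.706 = -0.73176763
K = exp(-0.73176763)
K = 0.48105791, rounded to 4 significant figures:

0.4811


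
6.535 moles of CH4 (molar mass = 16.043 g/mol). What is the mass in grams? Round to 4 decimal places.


mass = n * M
mass = 6.535 * 16.043
mass = 104.841005 g, rounded to 4 dp:

104.8410 g


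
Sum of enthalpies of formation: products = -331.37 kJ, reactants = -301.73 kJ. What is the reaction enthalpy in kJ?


dH_rxn = sum(dH_f products) - sum(dH_f reactants)
dH_rxn = -331.37 - (-301.73)
dH_rxn = -29.64 kJ:

-29.64 kJ


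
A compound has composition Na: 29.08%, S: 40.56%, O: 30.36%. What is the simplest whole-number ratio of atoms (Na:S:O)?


Assume 100 g of compound, divide each mass% by atomic mass to get moles, then normalize by the smallest to get a raw atom ratio.
Moles per 100 g: Na: 29.08/22.99 = 1.2649, S: 40.56/32.065 = 1.2649, O: 30.36/15.999 = 1.8976
Raw ratio (divide by min = 1.2649): Na: 1.0, S: 1.0, O: 1.5
Multiply by 2 to clear fractions: Na: 2.0 ~= 2, S: 2.0 ~= 2, O: 3.0 ~= 3
Reduce by GCD to get the simplest whole-number ratio:

2:2:3


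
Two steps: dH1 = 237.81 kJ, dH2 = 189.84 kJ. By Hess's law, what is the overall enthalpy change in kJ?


Hess's law: enthalpy is a state function, so add the step enthalpies.
dH_total = dH1 + dH2 = 237.81 + (189.84)
dH_total = 427.65 kJ:

427.65 kJ


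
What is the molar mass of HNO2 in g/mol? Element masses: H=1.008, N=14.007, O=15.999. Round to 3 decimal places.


M = sum(count * atomic_mass) over atoms.
M = 1*1.008 + 1*14.007 + 2*15.999
M = 1.008 + 14.007 + 31.998
M = 47.013 g/mol, rounded to 3 dp:

47.013 g/mol


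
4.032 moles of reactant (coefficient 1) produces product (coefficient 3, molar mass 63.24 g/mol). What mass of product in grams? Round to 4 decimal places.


Use the coefficient ratio to convert reactant moles to product moles, then multiply by the product's molar mass.
moles_P = moles_R * (coeff_P / coeff_R) = 4.032 * (3/1) = 12.096
mass_P = moles_P * M_P = 12.096 * 63.24
mass_P = 764.95104 g, rounded to 4 dp:

764.9510 g


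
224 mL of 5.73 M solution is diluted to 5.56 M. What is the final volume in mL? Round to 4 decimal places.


Dilution: M1*V1 = M2*V2, solve for V2.
V2 = M1*V1 / M2
V2 = 5.73 * 224 / 5.56
V2 = 1283.52 / 5.56
V2 = 230.84892086 mL, rounded to 4 dp:

230.8489 mL


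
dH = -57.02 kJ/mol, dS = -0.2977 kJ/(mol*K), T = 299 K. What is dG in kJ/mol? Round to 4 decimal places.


Gibbs: dG = dH - T*dS (consistent units, dS already in kJ/(mol*K)).
T*dS = 299 * -0.2977 = -89.0123
dG = -57.02 - (-89.0123)
dG = 31.9923 kJ/mol, rounded to 4 dp:

31.9923 kJ/mol


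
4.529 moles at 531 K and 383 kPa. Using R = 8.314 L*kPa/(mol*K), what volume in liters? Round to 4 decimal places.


PV = nRT, solve for V = nRT / P.
nRT = 4.529 * 8.314 * 531 = 19994.3303
V = 19994.3303 / 383
V = 52.20451775 L, rounded to 4 dp:

52.2045 L


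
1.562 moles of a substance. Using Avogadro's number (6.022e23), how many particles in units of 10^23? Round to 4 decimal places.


N = n * NA, then divide by 1e23 for the requested units.
N / 1e23 = n * 6.022
N / 1e23 = 1.562 * 6.022
N / 1e23 = 9.406364, rounded to 4 dp:

9.4064


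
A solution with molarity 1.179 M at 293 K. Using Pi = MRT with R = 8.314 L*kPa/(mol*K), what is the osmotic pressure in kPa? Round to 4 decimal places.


Osmotic pressure (van't Hoff): Pi = M*R*T.
RT = 8.314 * 293 = 2436.002
Pi = 1.179 * 2436.002
Pi = 2872.046358 kPa, rounded to 4 dp:

2872.0464 kPa


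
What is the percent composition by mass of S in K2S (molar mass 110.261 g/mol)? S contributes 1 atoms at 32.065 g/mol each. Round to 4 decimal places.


pct = 100 * (n_elem * M_elem) / M_total
mass_contribution = 1 * 32.065 = 32.065 g/mol
pct = 100 * 32.065 / 110.261
pct = 29.08099872 %, rounded to 4 dp:

29.0810 %


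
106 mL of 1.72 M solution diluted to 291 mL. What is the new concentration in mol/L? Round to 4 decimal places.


Dilution: M1*V1 = M2*V2, solve for M2.
M2 = M1*V1 / V2
M2 = 1.72 * 106 / 291
M2 = 182.32 / 291
M2 = 0.62652921 mol/L, rounded to 4 dp:

0.6265 mol/L


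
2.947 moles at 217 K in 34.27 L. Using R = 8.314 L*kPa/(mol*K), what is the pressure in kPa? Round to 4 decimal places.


PV = nRT, solve for P = nRT / V.
nRT = 2.947 * 8.314 * 217 = 5316.7947
P = 5316.7947 / 34.27
P = 155.14428655 kPa, rounded to 4 dp:

155.1443 kPa


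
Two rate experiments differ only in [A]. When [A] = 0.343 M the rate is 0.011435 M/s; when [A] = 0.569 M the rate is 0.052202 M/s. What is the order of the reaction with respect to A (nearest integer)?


Rate is proportional to [A]^n, so rate2/rate1 = ([A]2/[A]1)^n. Take logs to solve for n.
rate2/rate1 = 0.052202 / 0.011435 = 4.5651
[A]2/[A]1 = 0.569 / 0.343 = 1.6589
n = ln(4.5651) / ln(1.6589) = 3.0
Nearest integer order:

3


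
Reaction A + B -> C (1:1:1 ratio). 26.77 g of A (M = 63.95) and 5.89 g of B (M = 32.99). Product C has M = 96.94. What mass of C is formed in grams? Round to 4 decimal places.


Find moles of each reactant; the smaller value is the limiting reagent in a 1:1:1 reaction, so moles_C equals moles of the limiter.
n_A = mass_A / M_A = 26.77 / 63.95 = 0.418608 mol
n_B = mass_B / M_B = 5.89 / 32.99 = 0.178539 mol
Limiting reagent: B (smaller), n_limiting = 0.178539 mol
mass_C = n_limiting * M_C = 0.178539 * 96.94
mass_C = 17.30757066 g, rounded to 4 dp:

17.3076 g


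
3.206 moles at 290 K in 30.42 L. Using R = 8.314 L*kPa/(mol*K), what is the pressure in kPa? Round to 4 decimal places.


PV = nRT, solve for P = nRT / V.
nRT = 3.206 * 8.314 * 290 = 7729.8584
P = 7729.8584 / 30.42
P = 254.10448389 kPa, rounded to 4 dp:

254.1045 kPa


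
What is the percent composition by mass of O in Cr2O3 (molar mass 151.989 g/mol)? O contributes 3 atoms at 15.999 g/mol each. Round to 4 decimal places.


pct = 100 * (n_elem * M_elem) / M_total
mass_contribution = 3 * 15.999 = 47.997 g/mol
pct = 100 * 47.997 / 151.989
pct = 31.57925903 %, rounded to 4 dp:

31.5793 %


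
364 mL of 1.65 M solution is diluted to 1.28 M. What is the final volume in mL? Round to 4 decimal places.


Dilution: M1*V1 = M2*V2, solve for V2.
V2 = M1*V1 / M2
V2 = 1.65 * 364 / 1.28
V2 = 600.6 / 1.28
V2 = 469.21875 mL, rounded to 4 dp:

469.2188 mL


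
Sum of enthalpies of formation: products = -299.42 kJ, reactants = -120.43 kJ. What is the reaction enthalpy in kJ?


dH_rxn = sum(dH_f products) - sum(dH_f reactants)
dH_rxn = -299.42 - (-120.43)
dH_rxn = -178.99 kJ:

-178.99 kJ


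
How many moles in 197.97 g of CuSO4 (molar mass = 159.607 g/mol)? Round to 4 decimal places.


n = mass / M
n = 197.97 / 159.607
n = 1.24035913 mol, rounded to 4 dp:

1.2404 mol


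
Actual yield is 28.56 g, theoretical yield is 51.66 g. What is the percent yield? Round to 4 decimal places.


% yield = 100 * actual / theoretical
% yield = 100 * 28.56 / 51.66
% yield = 55.28455285 %, rounded to 4 dp:

55.2846 %


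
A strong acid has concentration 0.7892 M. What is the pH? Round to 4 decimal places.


A strong acid dissociates completely, so [H+] equals the given concentration.
pH = -log10([H+]) = -log10(0.7892)
pH = 0.10281292, rounded to 4 dp:

0.1028


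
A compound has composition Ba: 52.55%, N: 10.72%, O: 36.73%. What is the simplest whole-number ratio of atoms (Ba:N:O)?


Assume 100 g of compound, divide each mass% by atomic mass to get moles, then normalize by the smallest to get a raw atom ratio.
Moles per 100 g: Ba: 52.55/137.327 = 0.3827, N: 10.72/14.007 = 0.7653, O: 36.73/15.999 = 2.2958
Raw ratio (divide by min = 0.3827): Ba: 1.0, N: 2.0, O: 5.999
Multiply by 1 to clear fractions: Ba: 1.0 ~= 1, N: 2.0 ~= 2, O: 5.999 ~= 6
Reduce by GCD to get the simplest whole-number ratio:

1:2:6


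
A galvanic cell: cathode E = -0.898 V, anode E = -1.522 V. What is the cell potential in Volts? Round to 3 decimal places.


Standard cell potential: E_cell = E_cathode - E_anode.
E_cell = -0.898 - (-1.522)
E_cell = 0.624 V, rounded to 3 dp:

0.624 V


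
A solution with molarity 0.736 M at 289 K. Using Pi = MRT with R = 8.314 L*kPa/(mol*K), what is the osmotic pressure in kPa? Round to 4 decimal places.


Osmotic pressure (van't Hoff): Pi = M*R*T.
RT = 8.314 * 289 = 2402.746
Pi = 0.736 * 2402.746
Pi = 1768.421056 kPa, rounded to 4 dp:

1768.4211 kPa


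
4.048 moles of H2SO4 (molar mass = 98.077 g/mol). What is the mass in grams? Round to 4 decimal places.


mass = n * M
mass = 4.048 * 98.077
mass = 397.015696 g, rounded to 4 dp:

397.0157 g


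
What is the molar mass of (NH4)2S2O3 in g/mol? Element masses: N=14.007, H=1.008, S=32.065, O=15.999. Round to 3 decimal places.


M = sum(count * atomic_mass) over atoms.
M = 2*14.007 + 8*1.008 + 2*32.065 + 3*15.999
M = 28.014 + 8.064 + 64.13 + 47.997
M = 148.205 g/mol, rounded to 3 dp:

148.205 g/mol


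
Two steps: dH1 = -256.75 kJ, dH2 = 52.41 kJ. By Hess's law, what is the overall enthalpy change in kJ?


Hess's law: enthalpy is a state function, so add the step enthalpies.
dH_total = dH1 + dH2 = -256.75 + (52.41)
dH_total = -204.34 kJ:

-204.34 kJ


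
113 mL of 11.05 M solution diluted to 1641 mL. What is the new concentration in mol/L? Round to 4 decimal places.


Dilution: M1*V1 = M2*V2, solve for M2.
M2 = M1*V1 / V2
M2 = 11.05 * 113 / 1641
M2 = 1248.65 / 1641
M2 = 0.76090798 mol/L, rounded to 4 dp:

0.7609 mol/L


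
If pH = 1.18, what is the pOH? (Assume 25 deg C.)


At 25 deg C, pH + pOH = 14.
pOH = 14 - pH = 14 - 1.18
pOH = 12.82:

12.82


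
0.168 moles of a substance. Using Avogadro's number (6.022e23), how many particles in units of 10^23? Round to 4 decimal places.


N = n * NA, then divide by 1e23 for the requested units.
N / 1e23 = n * 6.022
N / 1e23 = 0.168 * 6.022
N / 1e23 = 1.011696, rounded to 4 dp:

1.0117


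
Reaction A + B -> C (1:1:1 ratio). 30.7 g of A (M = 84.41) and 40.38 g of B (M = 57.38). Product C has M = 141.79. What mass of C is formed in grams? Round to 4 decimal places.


Find moles of each reactant; the smaller value is the limiting reagent in a 1:1:1 reaction, so moles_C equals moles of the limiter.
n_A = mass_A / M_A = 30.7 / 84.41 = 0.363701 mol
n_B = mass_B / M_B = 40.38 / 57.38 = 0.70373 mol
Limiting reagent: A (smaller), n_limiting = 0.363701 mol
mass_C = n_limiting * M_C = 0.363701 * 141.79
mass_C = 51.56916479 g, rounded to 4 dp:

51.5692 g


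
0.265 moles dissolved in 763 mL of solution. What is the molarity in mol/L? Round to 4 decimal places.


Convert volume to liters: V_L = V_mL / 1000.
V_L = 763 / 1000 = 0.763 L
M = n / V_L = 0.265 / 0.763
M = 0.34731324 mol/L, rounded to 4 dp:

0.3473 mol/L


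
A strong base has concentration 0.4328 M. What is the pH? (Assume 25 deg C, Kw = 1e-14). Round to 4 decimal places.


A strong base dissociates completely, so [OH-] equals the given concentration.
pOH = -log10([OH-]) = -log10(0.4328) = 0.363713
pH = 14 - pOH = 14 - 0.363713
pH = 13.636287, rounded to 4 dp:

13.6363


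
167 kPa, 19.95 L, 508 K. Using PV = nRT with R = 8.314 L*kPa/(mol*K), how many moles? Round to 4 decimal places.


PV = nRT, solve for n = PV / (RT).
PV = 167 * 19.95 = 3331.65
RT = 8.314 * 508 = 4223.512
n = 3331.65 / 4223.512
n = 0.78883403 mol, rounded to 4 dp:

0.7888 mol


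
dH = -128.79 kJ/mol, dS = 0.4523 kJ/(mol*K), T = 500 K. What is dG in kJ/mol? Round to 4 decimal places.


Gibbs: dG = dH - T*dS (consistent units, dS already in kJ/(mol*K)).
T*dS = 500 * 0.4523 = 226.15
dG = -128.79 - (226.15)
dG = -354.94 kJ/mol, rounded to 4 dp:

-354.9400 kJ/mol


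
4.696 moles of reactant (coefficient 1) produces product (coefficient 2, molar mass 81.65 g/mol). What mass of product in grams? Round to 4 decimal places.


Use the coefficient ratio to convert reactant moles to product moles, then multiply by the product's molar mass.
moles_P = moles_R * (coeff_P / coeff_R) = 4.696 * (2/1) = 9.392
mass_P = moles_P * M_P = 9.392 * 81.65
mass_P = 766.8568 g, rounded to 4 dp:

766.8568 g


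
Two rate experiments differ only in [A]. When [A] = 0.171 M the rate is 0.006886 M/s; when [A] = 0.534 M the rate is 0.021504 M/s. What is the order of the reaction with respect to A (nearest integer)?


Rate is proportional to [A]^n, so rate2/rate1 = ([A]2/[A]1)^n. Take logs to solve for n.
rate2/rate1 = 0.021504 / 0.006886 = 3.1229
[A]2/[A]1 = 0.534 / 0.171 = 3.1228
n = ln(3.1229) / ln(3.1228) = 1.0
Nearest integer order:

1


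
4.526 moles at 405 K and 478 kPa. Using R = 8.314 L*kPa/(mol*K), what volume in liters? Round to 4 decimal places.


PV = nRT, solve for V = nRT / P.
nRT = 4.526 * 8.314 * 405 = 15239.8114
V = 15239.8114 / 478
V = 31.88245063 L, rounded to 4 dp:

31.8825 L


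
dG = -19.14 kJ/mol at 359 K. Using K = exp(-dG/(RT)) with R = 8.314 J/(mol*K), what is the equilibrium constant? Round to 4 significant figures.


dG is in kJ/mol; multiply by 1000 to match R in J/(mol*K).
RT = 8.314 * 359 = 2984.726 J/mol
exponent = -dG*1000 / (RT) = -(-19.14*1000) / 2984.726 = 6.41264893
K = exp(6.41264893)
K = 609.50608, rounded to 4 significant figures:

609.5


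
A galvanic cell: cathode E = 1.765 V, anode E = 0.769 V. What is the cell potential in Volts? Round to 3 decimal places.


Standard cell potential: E_cell = E_cathode - E_anode.
E_cell = 1.765 - (0.769)
E_cell = 0.996 V, rounded to 3 dp:

0.996 V


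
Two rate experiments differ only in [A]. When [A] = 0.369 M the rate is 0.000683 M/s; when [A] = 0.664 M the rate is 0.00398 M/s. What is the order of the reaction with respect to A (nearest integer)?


Rate is proportional to [A]^n, so rate2/rate1 = ([A]2/[A]1)^n. Take logs to solve for n.
rate2/rate1 = 0.00398 / 0.000683 = 5.8272
[A]2/[A]1 = 0.664 / 0.369 = 1.7995
n = ln(5.8272) / ln(1.7995) = 3.0
Nearest integer order:

3


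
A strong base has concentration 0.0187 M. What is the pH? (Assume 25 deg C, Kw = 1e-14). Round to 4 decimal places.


A strong base dissociates completely, so [OH-] equals the given concentration.
pOH = -log10([OH-]) = -log10(0.0187) = 1.728158
pH = 14 - pOH = 14 - 1.728158
pH = 12.271842, rounded to 4 dp:

12.2718


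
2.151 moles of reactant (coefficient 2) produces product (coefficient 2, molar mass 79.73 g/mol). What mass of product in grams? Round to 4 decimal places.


Use the coefficient ratio to convert reactant moles to product moles, then multiply by the product's molar mass.
moles_P = moles_R * (coeff_P / coeff_R) = 2.151 * (2/2) = 2.151
mass_P = moles_P * M_P = 2.151 * 79.73
mass_P = 171.49923 g, rounded to 4 dp:

171.4992 g


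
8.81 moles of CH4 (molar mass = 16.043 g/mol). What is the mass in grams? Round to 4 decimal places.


mass = n * M
mass = 8.81 * 16.043
mass = 141.33883 g, rounded to 4 dp:

141.3388 g


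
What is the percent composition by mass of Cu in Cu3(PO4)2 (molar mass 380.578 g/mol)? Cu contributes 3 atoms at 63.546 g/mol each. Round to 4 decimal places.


pct = 100 * (n_elem * M_elem) / M_total
mass_contribution = 3 * 63.546 = 190.638 g/mol
pct = 100 * 190.638 / 380.578
pct = 50.09170262 %, rounded to 4 dp:

50.0917 %


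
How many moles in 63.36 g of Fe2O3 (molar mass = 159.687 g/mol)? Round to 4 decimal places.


n = mass / M
n = 63.36 / 159.687
n = 0.39677619 mol, rounded to 4 dp:

0.3968 mol


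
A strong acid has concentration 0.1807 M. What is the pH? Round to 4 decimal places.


A strong acid dissociates completely, so [H+] equals the given concentration.
pH = -log10([H+]) = -log10(0.1807)
pH = 0.74304185, rounded to 4 dp:

0.7430


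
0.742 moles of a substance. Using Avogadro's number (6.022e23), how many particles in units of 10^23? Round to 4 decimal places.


N = n * NA, then divide by 1e23 for the requested units.
N / 1e23 = n * 6.022
N / 1e23 = 0.742 * 6.022
N / 1e23 = 4.468324, rounded to 4 dp:

4.4683


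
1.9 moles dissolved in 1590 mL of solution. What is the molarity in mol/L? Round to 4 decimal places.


Convert volume to liters: V_L = V_mL / 1000.
V_L = 1590 / 1000 = 1.59 L
M = n / V_L = 1.9 / 1.59
M = 1.19496855 mol/L, rounded to 4 dp:

1.1950 mol/L


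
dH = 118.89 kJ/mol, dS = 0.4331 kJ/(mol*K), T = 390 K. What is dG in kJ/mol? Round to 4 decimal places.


Gibbs: dG = dH - T*dS (consistent units, dS already in kJ/(mol*K)).
T*dS = 390 * 0.4331 = 168.909
dG = 118.89 - (168.909)
dG = -50.019 kJ/mol, rounded to 4 dp:

-50.0190 kJ/mol


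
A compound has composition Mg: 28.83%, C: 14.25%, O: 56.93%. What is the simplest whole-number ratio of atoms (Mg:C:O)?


Assume 100 g of compound, divide each mass% by atomic mass to get moles, then normalize by the smallest to get a raw atom ratio.
Moles per 100 g: Mg: 28.83/24.305 = 1.1862, C: 14.25/12.011 = 1.1864, O: 56.93/15.999 = 3.5583
Raw ratio (divide by min = 1.1862): Mg: 1.0, C: 1.0, O: 3.0
Multiply by 1 to clear fractions: Mg: 1.0 ~= 1, C: 1.0 ~= 1, O: 3.0 ~= 3
Reduce by GCD to get the simplest whole-number ratio:

1:1:3


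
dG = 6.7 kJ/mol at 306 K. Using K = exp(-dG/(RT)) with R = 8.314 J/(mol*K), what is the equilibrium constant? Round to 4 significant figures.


dG is in kJ/mol; multiply by 1000 to match R in J/(mol*K).
RT = 8.314 * 306 = 2544.084 J/mol
exponent = -dG*1000 / (RT) = -(6.7*1000) / 2544.084 = -2.63356084
K = exp(-2.63356084)
K = 0.071822259, rounded to 4 significant figures:

0.07182


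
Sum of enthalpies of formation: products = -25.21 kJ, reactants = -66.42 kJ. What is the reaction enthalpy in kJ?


dH_rxn = sum(dH_f products) - sum(dH_f reactants)
dH_rxn = -25.21 - (-66.42)
dH_rxn = 41.21 kJ:

41.21 kJ


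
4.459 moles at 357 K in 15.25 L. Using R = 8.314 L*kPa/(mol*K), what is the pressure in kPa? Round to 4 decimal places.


PV = nRT, solve for P = nRT / V.
nRT = 4.459 * 8.314 * 357 = 13234.749
P = 13234.749 / 15.25
P = 867.85239344 kPa, rounded to 4 dp:

867.8524 kPa
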